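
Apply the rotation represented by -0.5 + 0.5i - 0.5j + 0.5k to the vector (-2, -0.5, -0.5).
(-0.5, 2, 0.5)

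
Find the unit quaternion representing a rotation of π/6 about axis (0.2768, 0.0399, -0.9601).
0.9659 + 0.0716i + 0.0103j - 0.2485k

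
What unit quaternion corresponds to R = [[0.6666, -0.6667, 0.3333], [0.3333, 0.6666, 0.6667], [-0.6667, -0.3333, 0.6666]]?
0.866 - 0.2887i + 0.2887j + 0.2887k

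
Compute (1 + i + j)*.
1 - i - j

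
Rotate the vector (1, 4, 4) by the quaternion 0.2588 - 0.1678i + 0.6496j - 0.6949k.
(2.035, -3.93, -3.663)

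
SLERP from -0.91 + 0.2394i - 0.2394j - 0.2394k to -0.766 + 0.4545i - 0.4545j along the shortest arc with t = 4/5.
-0.8064 + 0.4167i - 0.4167j - 0.0492k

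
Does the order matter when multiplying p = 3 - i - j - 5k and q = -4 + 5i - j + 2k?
Yes: pq = 2 + 12i - 22j + 32k ≠ 2 + 26i + 24j + 20k = qp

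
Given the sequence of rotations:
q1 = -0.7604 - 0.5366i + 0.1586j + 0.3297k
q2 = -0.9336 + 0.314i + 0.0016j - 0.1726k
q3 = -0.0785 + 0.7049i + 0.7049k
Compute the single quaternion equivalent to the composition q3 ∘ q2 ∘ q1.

q2 · q1 = 0.9351 + 0.2901i - 0.1602j - 0.1259k
q3 · q2 · q1 = -0.1891 + 0.7493i + 0.3058j + 0.5561k
-0.1891 + 0.7493i + 0.3058j + 0.5561k


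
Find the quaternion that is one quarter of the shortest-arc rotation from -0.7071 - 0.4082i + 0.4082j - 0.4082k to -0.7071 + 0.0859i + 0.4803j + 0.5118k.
-0.7986 - 0.3104i + 0.483j - 0.1805k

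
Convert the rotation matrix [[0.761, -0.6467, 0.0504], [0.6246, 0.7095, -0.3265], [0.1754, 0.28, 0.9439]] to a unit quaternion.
0.9239 + 0.1641i - 0.0338j + 0.344k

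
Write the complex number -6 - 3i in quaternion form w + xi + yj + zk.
-6 - 3i + 0j + 0k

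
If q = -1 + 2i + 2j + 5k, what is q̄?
-1 - 2i - 2j - 5k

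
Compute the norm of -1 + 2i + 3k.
√14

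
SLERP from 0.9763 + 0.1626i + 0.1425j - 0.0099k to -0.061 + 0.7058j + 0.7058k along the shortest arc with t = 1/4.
0.8698 + 0.1487i + 0.395j + 0.2556k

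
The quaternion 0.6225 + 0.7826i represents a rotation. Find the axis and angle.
axis = (1, 0, 0), θ = 103°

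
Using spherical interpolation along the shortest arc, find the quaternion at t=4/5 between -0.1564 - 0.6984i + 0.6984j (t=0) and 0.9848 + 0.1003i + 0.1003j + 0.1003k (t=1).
-0.9469 - 0.2895i + 0.1056j - 0.0919k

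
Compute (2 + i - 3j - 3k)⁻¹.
0.087 - 0.0435i + 0.1304j + 0.1304k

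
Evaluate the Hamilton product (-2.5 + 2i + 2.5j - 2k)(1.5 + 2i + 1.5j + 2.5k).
-6.5 + 7.25i - 9j - 11.25k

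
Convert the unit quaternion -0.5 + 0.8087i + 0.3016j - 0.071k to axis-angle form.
axis = (0.9338, 0.3483, -0.082), θ = 4π/3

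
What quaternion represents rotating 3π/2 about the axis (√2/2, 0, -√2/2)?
-0.7071 + 0.5i - 0.5k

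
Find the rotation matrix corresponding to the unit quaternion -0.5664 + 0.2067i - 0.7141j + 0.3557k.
[[-0.2729, 0.1077, 0.956], [-0.6981, 0.6615, -0.2739], [-0.6619, -0.7422, -0.1053]]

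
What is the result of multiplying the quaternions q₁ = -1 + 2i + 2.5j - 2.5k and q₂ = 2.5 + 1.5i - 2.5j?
0.75 - 2.75i + 5j - 15k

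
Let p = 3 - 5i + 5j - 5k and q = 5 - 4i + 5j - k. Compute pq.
-35 - 17i + 55j - 33k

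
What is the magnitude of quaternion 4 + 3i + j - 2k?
√30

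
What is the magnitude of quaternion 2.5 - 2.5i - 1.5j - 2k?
4.33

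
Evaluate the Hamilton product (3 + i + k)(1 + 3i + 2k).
-2 + 10i + j + 7k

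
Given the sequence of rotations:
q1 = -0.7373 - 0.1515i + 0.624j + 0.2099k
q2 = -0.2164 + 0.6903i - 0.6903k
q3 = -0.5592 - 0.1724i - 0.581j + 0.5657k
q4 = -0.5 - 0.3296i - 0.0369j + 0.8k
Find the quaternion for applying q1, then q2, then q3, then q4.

q2 · q1 = 0.409 - 0.0454i - 0.1753j + 0.8943k
q3 · q2 · q1 = -0.8443 - 0.4655i - 0.0111j - 0.2649k
q4 · q3 · q2 · q1 = 0.4802 + 0.5297i - 0.423j - 0.5565k
0.4802 + 0.5297i - 0.423j - 0.5565k


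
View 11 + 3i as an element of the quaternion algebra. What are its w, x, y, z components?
11 + 3i + 0j + 0k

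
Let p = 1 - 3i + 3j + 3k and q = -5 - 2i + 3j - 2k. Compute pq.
-14 - 2i - 24j - 20k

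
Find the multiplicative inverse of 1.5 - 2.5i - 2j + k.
0.1111 + 0.1852i + 0.1481j - 0.0741k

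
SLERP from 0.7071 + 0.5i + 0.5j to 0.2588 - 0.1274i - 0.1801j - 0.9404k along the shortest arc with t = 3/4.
0.5029 + 0.0714i + 0.0231j - 0.8611k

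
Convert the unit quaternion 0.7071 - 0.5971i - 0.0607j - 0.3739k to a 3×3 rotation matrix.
[[0.713, 0.6013, 0.3607], [-0.4563, 0.0073, 0.8898], [0.5324, -0.799, 0.2796]]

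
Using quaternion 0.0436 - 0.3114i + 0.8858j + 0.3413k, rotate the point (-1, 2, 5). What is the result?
(-1.037, 4.827, -2.371)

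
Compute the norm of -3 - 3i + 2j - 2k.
√26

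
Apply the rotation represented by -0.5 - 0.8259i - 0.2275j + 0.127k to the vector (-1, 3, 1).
(0.662, -2.322, 2.274)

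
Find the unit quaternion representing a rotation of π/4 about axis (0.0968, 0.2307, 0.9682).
0.9239 + 0.037i + 0.0883j + 0.3705k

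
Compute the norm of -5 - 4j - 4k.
√57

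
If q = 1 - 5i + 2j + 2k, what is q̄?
1 + 5i - 2j - 2k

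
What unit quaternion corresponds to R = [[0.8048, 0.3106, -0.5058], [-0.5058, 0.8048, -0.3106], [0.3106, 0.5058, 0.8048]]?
0.9239 + 0.2209i - 0.2209j - 0.2209k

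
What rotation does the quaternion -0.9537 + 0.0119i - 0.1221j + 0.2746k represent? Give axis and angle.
axis = (0.0396, -0.406, 0.913), θ = 325°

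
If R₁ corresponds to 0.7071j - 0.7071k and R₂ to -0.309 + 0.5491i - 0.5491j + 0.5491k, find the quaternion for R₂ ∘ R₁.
0.7765 + 0.1698j + 0.6068k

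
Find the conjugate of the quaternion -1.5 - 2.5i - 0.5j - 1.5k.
-1.5 + 2.5i + 0.5j + 1.5k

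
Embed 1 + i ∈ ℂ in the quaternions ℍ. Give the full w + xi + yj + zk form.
1 + i + 0j + 0k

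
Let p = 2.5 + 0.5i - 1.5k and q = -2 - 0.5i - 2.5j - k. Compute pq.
-6.25 - 6i - 5j - 0.75k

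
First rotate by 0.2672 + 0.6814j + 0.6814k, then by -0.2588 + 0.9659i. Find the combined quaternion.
-0.0692 + 0.2581i - 0.8345j + 0.4818k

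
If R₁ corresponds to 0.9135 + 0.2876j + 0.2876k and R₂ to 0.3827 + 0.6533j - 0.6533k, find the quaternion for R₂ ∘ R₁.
0.3496 + 0.3758i + 0.7069j - 0.4867k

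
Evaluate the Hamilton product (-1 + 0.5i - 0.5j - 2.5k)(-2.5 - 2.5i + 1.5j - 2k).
-0.5 + 6i + 7j + 7.75k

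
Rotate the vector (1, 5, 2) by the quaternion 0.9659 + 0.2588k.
(-1.634, 4.83, 2)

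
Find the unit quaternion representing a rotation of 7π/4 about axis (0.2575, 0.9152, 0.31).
-0.9239 + 0.0985i + 0.3502j + 0.1186k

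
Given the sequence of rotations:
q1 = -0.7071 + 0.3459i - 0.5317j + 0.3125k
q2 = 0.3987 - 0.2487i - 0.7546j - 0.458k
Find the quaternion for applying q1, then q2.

q2 · q1 = -0.454 - 0.1656i + 0.2409j + 0.8417k
-0.454 - 0.1656i + 0.2409j + 0.8417k


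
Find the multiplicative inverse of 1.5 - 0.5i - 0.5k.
0.5455 + 0.1818i + 0.1818k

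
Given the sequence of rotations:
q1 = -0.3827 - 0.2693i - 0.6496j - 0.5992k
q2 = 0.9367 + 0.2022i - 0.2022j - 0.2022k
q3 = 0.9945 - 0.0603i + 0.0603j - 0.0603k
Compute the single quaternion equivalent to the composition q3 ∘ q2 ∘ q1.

q2 · q1 = -0.5565 - 0.3398i - 0.3555j - 0.6697k
q3 · q2 · q1 = -0.5929 - 0.3662i - 0.407j - 0.5905k
-0.5929 - 0.3662i - 0.407j - 0.5905k


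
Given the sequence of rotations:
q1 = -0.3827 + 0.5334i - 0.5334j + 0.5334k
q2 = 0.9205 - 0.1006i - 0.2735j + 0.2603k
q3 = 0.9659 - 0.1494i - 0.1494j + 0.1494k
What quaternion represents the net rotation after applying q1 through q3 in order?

q2 · q1 = -0.5833 + 0.5225i - 0.1938j + 0.5909k
q3 · q2 · q1 = -0.6026 + 0.5325i + 0.0663j + 0.5906k
-0.6026 + 0.5325i + 0.0663j + 0.5906k


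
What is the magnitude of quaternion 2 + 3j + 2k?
√17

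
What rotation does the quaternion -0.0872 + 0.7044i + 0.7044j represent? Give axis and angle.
axis = (√2/2, √2/2, 0), θ = 190°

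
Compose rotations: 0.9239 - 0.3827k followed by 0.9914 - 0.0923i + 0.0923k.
0.9513 - 0.0853i - 0.0353j - 0.2941k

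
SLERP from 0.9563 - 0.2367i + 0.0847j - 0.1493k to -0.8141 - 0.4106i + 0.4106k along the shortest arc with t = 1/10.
0.9651 - 0.1719i + 0.0776j - 0.1817k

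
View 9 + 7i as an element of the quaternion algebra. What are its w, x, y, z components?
9 + 7i + 0j + 0k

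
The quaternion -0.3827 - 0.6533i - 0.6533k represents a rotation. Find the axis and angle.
axis = (-√2/2, 0, -√2/2), θ = 5π/4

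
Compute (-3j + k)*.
3j - k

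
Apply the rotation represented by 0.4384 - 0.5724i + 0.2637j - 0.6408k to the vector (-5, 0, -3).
(-3.093, 3.827, -3.129)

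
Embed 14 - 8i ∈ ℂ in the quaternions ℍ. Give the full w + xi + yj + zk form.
14 - 8i + 0j + 0k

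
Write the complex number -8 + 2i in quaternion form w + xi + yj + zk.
-8 + 2i + 0j + 0k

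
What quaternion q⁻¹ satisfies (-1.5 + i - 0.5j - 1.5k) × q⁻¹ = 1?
-0.2609 - 0.1739i + 0.087j + 0.2609k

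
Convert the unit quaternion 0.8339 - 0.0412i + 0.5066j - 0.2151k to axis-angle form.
axis = (-0.0746, 0.9179, -0.3897), θ = 67°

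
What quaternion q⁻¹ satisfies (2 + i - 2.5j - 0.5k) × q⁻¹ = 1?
0.1739 - 0.087i + 0.2174j + 0.0435k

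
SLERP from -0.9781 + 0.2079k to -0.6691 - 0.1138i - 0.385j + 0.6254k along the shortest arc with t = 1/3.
-0.9189 - 0.0406i - 0.1373j + 0.3676k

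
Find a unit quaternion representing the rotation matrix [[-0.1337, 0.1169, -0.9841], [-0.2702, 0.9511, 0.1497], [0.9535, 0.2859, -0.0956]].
0.6561 + 0.0519i - 0.7383j - 0.1475k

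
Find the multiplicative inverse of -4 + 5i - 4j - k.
-0.069 - 0.0862i + 0.069j + 0.0172k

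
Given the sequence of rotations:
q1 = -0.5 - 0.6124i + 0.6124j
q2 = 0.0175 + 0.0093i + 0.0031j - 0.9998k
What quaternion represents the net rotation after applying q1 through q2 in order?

q2 · q1 = -0.005 + 0.5969i + 0.6214j + 0.5075k
-0.005 + 0.5969i + 0.6214j + 0.5075k


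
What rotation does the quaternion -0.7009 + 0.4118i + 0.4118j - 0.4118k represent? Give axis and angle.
axis = (√3/3, √3/3, -√3/3), θ = 269°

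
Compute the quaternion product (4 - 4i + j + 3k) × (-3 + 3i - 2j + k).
-1 + 31i + 2j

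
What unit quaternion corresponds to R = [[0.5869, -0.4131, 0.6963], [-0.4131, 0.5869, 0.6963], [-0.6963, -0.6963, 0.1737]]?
0.7661 - 0.4545i + 0.4545j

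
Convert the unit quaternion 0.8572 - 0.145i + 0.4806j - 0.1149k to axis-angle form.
axis = (-0.2816, 0.9332, -0.2231), θ = 62°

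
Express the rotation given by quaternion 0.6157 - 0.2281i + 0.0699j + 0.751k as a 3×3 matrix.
[[-0.1378, -0.9567, -0.2565], [0.8929, -0.2321, 0.3859], [-0.4287, -0.1759, 0.8862]]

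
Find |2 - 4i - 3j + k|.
√30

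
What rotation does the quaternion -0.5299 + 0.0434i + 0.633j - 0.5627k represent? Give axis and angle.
axis = (0.0512, 0.7464, -0.6635), θ = 244°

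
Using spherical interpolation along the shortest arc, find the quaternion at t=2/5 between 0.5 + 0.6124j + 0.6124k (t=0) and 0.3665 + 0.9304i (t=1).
0.5723 + 0.4984i + 0.4605j + 0.4605k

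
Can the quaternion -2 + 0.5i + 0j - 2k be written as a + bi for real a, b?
No. The quaternion -2 + 0.5i - 2k has j-coefficient y = 0 and k-coefficient z = -2, not both zero, so it does not lie in the complex subalgebra spanned by 1 and i.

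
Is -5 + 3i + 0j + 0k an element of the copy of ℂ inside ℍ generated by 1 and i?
Yes. The quaternion -5 + 3i has j- and k-coefficients y = z = 0, so it lies in the complex subalgebra spanned by 1 and i.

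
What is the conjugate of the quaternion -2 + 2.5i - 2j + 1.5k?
-2 - 2.5i + 2j - 1.5k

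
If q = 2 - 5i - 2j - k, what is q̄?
2 + 5i + 2j + k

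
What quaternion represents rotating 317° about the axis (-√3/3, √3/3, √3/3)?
-0.9304 - 0.2116i + 0.2116j + 0.2116k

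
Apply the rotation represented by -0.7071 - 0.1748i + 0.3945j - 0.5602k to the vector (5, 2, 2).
(-2.279, 2.516, 4.634)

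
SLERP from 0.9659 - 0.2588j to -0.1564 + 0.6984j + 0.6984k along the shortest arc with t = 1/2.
0.6877 - 0.5865j - 0.4279k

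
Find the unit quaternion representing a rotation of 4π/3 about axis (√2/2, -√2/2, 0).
-0.5 + 0.6124i - 0.6124j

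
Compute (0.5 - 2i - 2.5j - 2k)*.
0.5 + 2i + 2.5j + 2k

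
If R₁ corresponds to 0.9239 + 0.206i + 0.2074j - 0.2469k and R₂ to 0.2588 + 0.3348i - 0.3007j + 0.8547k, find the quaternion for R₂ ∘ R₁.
0.4435 + 0.2596i + 0.0346j + 0.8571k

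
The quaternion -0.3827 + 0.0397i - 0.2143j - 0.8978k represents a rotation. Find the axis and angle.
axis = (0.043, -0.232, -0.9718), θ = 5π/4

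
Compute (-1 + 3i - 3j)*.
-1 - 3i + 3j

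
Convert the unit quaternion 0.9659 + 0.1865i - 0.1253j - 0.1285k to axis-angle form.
axis = (0.7205, -0.4841, -0.4965), θ = π/6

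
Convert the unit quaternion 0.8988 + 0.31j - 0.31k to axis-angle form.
axis = (0, √2/2, -√2/2), θ = 52°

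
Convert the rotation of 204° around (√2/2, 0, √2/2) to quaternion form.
-0.2079 + 0.6917i + 0.6917k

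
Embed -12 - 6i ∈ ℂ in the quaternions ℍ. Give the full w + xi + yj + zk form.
-12 - 6i + 0j + 0k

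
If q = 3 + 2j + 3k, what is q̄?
3 - 2j - 3k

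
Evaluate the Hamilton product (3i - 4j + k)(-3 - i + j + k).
6 - 14i + 8j - 4k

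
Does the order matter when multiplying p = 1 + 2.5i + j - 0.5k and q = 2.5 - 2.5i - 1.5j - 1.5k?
Yes: pq = 9.5 + 1.5i + 6j - 4k ≠ 9.5 + 6i - 4j - 1.5k = qp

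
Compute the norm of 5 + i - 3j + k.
6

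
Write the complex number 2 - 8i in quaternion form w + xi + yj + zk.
2 - 8i + 0j + 0k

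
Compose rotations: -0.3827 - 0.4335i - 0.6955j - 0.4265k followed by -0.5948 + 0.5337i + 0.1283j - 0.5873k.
0.2977 - 0.4096i + 0.8468j + 0.1629k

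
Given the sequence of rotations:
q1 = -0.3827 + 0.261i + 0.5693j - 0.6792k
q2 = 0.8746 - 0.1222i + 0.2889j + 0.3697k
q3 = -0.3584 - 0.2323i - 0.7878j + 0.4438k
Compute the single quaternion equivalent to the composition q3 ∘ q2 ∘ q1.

q2 · q1 = -0.2162 - 0.1317i + 0.4008j - 0.8805k
q3 · q2 · q1 = 0.7534 + 0.6132i - 0.2363j + 0.0228k
0.7534 + 0.6132i - 0.2363j + 0.0228k


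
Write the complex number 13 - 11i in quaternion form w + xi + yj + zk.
13 - 11i + 0j + 0k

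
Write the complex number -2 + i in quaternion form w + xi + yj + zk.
-2 + i + 0j + 0k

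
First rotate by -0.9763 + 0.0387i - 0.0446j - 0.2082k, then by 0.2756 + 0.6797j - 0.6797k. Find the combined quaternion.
-0.3803 - 0.1612i - 0.7022j + 0.5799k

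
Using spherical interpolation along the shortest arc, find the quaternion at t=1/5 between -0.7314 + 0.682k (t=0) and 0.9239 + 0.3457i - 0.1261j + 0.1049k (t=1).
-0.8299 - 0.0796i + 0.029j + 0.5515k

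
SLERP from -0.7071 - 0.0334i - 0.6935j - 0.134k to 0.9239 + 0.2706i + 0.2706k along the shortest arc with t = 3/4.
-0.9227 - 0.2222i - 0.1919j - 0.25k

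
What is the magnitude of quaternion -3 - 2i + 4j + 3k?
√38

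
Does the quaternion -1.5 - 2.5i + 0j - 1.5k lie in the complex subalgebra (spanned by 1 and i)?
No. The quaternion -1.5 - 2.5i - 1.5k has j-coefficient y = 0 and k-coefficient z = -1.5, not both zero, so it does not lie in the complex subalgebra spanned by 1 and i.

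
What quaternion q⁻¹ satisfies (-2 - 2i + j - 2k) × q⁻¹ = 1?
-0.1538 + 0.1538i - 0.0769j + 0.1538k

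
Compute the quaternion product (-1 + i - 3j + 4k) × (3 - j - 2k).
2 + 13i - 6j + 13k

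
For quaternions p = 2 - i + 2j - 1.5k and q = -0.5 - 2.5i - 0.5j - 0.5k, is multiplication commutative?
No: pq = -3.25 - 6.25i + 1.25j + 5.25k ≠ -3.25 - 2.75i - 5.25j - 5.75k = qp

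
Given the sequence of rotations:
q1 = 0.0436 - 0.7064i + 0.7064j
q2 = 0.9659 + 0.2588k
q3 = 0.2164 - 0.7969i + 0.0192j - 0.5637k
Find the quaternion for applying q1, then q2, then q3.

q2 · q1 = 0.0421 - 0.8651i + 0.4995j + 0.0113k
q3 · q2 · q1 = -0.6835 + 0.061i + 0.6056j - 0.4027k
-0.6835 + 0.061i + 0.6056j - 0.4027k


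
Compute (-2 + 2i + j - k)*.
-2 - 2i - j + k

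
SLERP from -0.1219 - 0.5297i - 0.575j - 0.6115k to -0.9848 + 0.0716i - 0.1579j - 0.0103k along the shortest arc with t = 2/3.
-0.8561 - 0.1825i - 0.3897j - 0.2863k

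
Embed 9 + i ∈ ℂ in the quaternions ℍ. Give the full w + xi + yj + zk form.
9 + i + 0j + 0k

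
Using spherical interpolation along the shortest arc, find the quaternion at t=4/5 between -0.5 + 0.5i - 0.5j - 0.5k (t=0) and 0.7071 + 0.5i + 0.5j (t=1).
-0.7505 - 0.3121i - 0.5682j - 0.128k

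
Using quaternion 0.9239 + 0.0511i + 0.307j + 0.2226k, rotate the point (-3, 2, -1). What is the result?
(-3.487, 0.421, 1.289)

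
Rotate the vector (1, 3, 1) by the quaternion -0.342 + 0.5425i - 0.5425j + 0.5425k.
(0.13, -1.709, -2.839)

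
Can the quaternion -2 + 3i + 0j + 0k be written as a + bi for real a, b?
Yes. The quaternion -2 + 3i has j- and k-coefficients y = z = 0, so it lies in the complex subalgebra spanned by 1 and i.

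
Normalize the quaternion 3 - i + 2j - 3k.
0.6255 - 0.2085i + 0.417j - 0.6255k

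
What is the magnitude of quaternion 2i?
2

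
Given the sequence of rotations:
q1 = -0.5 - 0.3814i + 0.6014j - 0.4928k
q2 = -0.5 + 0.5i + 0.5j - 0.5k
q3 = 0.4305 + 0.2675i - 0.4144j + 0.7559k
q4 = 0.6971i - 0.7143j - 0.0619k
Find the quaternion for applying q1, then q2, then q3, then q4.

q2 · q1 = -0.1064 - 0.005i - 0.1136j + 0.9878k
q3 · q2 · q1 = -0.8382 - 0.3541i - 0.2728j + 0.3124k
q4 · q3 · q2 · q1 = 0.0713 - 0.8243i + 0.4029j - 0.3912k
0.0713 - 0.8243i + 0.4029j - 0.3912k


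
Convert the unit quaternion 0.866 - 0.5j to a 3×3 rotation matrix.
[[0.5, 0, -0.866], [0, 1, 0], [0.866, 0, 0.5]]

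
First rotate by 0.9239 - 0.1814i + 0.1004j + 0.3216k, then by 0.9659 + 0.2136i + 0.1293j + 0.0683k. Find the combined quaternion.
0.8962 + 0.0569i + 0.1354j + 0.4186k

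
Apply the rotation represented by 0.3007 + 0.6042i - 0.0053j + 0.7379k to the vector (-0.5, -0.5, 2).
(2.047, -0.552, -0.086)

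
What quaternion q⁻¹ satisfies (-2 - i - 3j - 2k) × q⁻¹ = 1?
-0.1111 + 0.0556i + 0.1667j + 0.1111k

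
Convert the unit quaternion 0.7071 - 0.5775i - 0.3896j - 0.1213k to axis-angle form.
axis = (-0.8167, -0.551, -0.1715), θ = π/2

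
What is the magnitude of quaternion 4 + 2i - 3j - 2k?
√33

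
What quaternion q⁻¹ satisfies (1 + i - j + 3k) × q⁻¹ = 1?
0.0833 - 0.0833i + 0.0833j - 0.25k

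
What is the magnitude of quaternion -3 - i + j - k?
√12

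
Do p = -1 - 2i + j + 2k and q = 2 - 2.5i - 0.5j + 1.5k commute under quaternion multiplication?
No: pq = -9.5 + i + 0.5j + 6k ≠ -9.5 - 4i + 4.5j - k = qp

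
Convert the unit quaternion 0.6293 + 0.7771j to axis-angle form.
axis = (0, 1, 0), θ = 102°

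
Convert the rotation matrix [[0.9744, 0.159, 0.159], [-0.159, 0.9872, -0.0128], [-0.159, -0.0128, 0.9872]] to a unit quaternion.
0.9936 + 0.08j - 0.08k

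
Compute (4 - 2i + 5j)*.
4 + 2i - 5j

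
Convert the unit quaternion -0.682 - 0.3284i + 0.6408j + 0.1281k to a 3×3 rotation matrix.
[[0.1459, -0.2461, -0.9582], [-0.5956, 0.7515, -0.2838], [0.7899, 0.6121, -0.0369]]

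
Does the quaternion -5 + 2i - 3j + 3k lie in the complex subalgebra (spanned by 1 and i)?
No. The quaternion -5 + 2i - 3j + 3k has j-coefficient y = -3 and k-coefficient z = 3, not both zero, so it does not lie in the complex subalgebra spanned by 1 and i.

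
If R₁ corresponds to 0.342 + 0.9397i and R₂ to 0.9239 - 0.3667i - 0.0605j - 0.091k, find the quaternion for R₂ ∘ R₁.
0.6606 + 0.7428i - 0.1062j + 0.0257k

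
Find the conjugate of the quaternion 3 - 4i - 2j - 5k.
3 + 4i + 2j + 5k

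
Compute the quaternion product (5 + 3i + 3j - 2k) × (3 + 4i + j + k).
2 + 34i + 3j - 10k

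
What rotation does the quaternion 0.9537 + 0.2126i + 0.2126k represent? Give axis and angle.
axis = (√2/2, 0, √2/2), θ = 35°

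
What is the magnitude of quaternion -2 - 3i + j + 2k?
√18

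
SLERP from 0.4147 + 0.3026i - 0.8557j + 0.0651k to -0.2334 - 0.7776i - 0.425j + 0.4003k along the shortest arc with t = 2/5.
0.1944 - 0.2043i - 0.9178j + 0.2795k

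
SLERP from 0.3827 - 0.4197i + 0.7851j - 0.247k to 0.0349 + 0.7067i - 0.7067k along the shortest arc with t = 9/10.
0.0221 - 0.7494i + 0.115j + 0.6517k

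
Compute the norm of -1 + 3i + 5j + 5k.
√60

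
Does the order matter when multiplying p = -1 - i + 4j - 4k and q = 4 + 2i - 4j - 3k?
Yes: pq = 2 - 34i + 9j - 17k ≠ 2 + 22i + 31j - 9k = qp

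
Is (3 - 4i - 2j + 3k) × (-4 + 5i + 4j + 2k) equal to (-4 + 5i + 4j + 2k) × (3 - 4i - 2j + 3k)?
No: pq = 10 + 15i + 43j - 12k ≠ 10 + 47i - 3j = qp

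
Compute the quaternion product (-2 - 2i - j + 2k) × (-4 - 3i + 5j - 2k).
11 + 6i - 16j - 17k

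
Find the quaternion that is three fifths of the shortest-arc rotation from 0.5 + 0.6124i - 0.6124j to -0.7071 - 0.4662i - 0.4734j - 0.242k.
0.7514 + 0.6363i + 0.0313j + 0.1719k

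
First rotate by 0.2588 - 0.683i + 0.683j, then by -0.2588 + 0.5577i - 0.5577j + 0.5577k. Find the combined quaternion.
0.6948 - 0.0598i - 0.702j + 0.1443k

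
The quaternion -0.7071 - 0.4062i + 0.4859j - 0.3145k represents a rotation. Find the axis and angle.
axis = (-0.5744, 0.6872, -0.4448), θ = 3π/2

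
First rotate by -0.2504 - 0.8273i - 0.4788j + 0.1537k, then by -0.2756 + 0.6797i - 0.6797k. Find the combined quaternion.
0.7358 - 0.2676i + 0.5898j - 0.1976k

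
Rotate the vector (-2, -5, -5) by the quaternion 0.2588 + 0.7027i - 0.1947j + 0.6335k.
(-1.183, 6.895, -2.25)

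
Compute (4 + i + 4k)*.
4 - i - 4k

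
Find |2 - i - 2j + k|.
√10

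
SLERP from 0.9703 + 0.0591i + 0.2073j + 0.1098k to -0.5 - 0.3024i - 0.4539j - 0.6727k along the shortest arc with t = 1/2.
0.8043 + 0.1977i + 0.3617j + 0.428k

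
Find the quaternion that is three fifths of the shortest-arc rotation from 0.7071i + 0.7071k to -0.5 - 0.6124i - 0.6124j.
0.3461 + 0.7645i + 0.4239j + 0.3406k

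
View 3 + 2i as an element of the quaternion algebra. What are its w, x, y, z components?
3 + 2i + 0j + 0k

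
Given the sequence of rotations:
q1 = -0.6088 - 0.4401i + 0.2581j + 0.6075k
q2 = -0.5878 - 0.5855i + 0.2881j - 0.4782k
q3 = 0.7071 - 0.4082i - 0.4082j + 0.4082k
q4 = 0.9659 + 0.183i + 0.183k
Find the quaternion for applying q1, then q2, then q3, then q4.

q2 · q1 = 0.3163 + 0.9136i + 0.239j - 0.0903k
q3 · q2 · q1 = 0.731 + 0.4562i + 0.376j + 0.3406k
q4 · q3 · q2 · q1 = 0.5603 + 0.5056i + 0.3843j + 0.5316k
0.5603 + 0.5056i + 0.3843j + 0.5316k


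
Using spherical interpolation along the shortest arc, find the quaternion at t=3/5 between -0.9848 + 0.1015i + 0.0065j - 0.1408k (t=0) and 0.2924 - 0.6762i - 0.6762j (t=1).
-0.6951 + 0.5289i + 0.4818j - 0.0698k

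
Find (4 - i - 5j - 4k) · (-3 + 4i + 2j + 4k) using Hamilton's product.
18 + 7i + 11j + 46k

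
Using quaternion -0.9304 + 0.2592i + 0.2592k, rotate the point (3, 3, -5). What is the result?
(3.372, -1.665, -5.372)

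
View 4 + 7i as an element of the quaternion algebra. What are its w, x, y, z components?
4 + 7i + 0j + 0k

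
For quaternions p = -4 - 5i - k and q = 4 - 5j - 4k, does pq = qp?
No: pq = -20 - 25i + 37k ≠ -20 - 15i + 40j - 13k = qp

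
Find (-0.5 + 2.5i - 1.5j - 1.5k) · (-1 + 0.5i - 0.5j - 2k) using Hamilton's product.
-4.5 - 0.5i + 6j + 2k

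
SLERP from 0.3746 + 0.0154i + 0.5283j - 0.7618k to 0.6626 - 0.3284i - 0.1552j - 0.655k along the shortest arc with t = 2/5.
0.5375 - 0.1358i + 0.2744j - 0.7857k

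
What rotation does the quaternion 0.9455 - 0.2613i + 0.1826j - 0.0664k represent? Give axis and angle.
axis = (-0.8025, 0.5608, -0.2039), θ = 38°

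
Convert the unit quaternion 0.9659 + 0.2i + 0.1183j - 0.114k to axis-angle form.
axis = (0.7727, 0.4571, -0.4405), θ = π/6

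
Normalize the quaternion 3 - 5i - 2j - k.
0.4804 - 0.8006i - 0.3203j - 0.1601k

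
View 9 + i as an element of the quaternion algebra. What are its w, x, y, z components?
9 + i + 0j + 0k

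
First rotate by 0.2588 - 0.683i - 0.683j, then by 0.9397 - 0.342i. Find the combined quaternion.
0.0096 - 0.7303i - 0.6418j + 0.2336k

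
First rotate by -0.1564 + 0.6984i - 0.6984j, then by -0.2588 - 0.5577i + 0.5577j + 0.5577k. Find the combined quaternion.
0.8195 + 0.296i + 0.483j - 0.0872k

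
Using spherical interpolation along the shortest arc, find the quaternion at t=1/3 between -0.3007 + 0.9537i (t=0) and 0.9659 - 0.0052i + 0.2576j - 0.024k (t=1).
-0.6515 + 0.7504i - 0.1108j + 0.0103k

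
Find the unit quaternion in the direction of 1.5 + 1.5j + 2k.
0.5145 + 0.5145j + 0.686k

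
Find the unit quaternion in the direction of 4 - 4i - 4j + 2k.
0.5547 - 0.5547i - 0.5547j + 0.2774k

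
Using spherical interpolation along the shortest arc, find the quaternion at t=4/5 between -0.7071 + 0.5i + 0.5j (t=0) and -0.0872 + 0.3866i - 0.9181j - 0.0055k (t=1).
-0.1157 - 0.2128i + 0.9702j + 0.005k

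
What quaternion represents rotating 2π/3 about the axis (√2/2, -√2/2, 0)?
0.5 + 0.6124i - 0.6124j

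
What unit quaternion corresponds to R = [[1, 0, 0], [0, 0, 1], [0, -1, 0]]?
0.7071 - 0.7071i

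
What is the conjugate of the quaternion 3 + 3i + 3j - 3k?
3 - 3i - 3j + 3k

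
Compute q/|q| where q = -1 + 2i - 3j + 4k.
-0.1826 + 0.3651i - 0.5477j + 0.7303k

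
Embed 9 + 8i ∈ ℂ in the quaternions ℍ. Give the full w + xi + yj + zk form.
9 + 8i + 0j + 0k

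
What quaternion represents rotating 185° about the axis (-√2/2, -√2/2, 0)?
-0.0436 - 0.7064i - 0.7064j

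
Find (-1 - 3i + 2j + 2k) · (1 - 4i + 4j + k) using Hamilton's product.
-23 - 5i - 7j - 3k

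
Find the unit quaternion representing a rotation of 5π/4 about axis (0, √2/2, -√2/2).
-0.3827 + 0.6533j - 0.6533k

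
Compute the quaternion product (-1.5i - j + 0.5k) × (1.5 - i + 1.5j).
-3i - 2j - 2.5k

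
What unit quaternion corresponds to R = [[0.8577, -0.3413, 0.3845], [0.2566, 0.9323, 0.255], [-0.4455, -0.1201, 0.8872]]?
0.9588 - 0.0978i + 0.2164j + 0.1559k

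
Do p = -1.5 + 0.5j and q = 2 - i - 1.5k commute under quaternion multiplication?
No: pq = -3 + 0.75i + j + 2.75k ≠ -3 + 2.25i + j + 1.75k = qp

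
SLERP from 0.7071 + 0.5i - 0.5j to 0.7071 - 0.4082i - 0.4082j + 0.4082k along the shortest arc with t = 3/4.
0.7887 - 0.1839i - 0.4827j + 0.3333k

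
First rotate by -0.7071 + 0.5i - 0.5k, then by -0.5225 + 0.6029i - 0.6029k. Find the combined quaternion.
-0.2334 - 0.6876i + 0.6876k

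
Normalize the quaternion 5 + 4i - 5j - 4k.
0.5522 + 0.4417i - 0.5522j - 0.4417k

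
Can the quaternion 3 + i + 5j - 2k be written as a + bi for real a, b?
No. The quaternion 3 + i + 5j - 2k has j-coefficient y = 5 and k-coefficient z = -2, not both zero, so it does not lie in the complex subalgebra spanned by 1 and i.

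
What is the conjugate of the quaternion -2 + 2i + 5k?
-2 - 2i - 5k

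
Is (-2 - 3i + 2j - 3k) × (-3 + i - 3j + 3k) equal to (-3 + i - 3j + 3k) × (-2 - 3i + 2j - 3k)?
No: pq = 24 + 4i + 6j + 10k ≠ 24 + 10i - 6j - 4k = qp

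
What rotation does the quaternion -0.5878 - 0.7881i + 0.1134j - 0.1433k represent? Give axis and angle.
axis = (-0.9742, 0.1402, -0.1771), θ = 252°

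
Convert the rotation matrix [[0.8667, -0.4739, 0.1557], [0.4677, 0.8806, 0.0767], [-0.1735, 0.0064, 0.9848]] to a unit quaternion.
0.9659 - 0.0182i + 0.0852j + 0.2437k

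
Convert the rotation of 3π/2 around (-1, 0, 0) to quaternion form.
-0.7071 - 0.7071i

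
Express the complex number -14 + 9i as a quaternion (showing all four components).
-14 + 9i + 0j + 0k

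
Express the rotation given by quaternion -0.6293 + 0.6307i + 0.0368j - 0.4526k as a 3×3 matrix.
[[0.5876, -0.5232, -0.6172], [0.6161, -0.2053, 0.7605], [-0.5246, -0.8271, 0.2017]]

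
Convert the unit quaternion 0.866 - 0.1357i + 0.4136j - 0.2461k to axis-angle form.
axis = (-0.2714, 0.8271, -0.4922), θ = π/3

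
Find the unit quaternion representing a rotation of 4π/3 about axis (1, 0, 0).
-0.5 + 0.866i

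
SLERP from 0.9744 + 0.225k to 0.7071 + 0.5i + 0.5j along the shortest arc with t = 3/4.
0.8279 + 0.3941i + 0.3941j + 0.0625k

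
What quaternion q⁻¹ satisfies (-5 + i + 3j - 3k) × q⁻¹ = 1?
-0.1136 - 0.0227i - 0.0682j + 0.0682k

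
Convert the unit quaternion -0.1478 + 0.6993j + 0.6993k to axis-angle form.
axis = (0, √2/2, √2/2), θ = 197°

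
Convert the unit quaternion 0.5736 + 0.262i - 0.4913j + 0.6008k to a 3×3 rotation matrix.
[[-0.2047, -0.9467, -0.2488], [0.4318, 0.1408, -0.8909], [0.8784, -0.2898, 0.38]]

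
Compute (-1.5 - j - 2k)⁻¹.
-0.2069 + 0.1379j + 0.2759k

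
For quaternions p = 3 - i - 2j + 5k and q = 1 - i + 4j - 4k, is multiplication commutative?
No: pq = 30 - 16i + j - 13k ≠ 30 + 8i + 19j - k = qp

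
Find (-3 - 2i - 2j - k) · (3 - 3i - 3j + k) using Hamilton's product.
-20 - 2i + 8j - 6k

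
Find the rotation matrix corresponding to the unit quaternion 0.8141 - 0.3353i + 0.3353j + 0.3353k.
[[0.5503, -0.7708, 0.3211], [0.3211, 0.5503, 0.7708], [-0.7708, -0.3211, 0.5503]]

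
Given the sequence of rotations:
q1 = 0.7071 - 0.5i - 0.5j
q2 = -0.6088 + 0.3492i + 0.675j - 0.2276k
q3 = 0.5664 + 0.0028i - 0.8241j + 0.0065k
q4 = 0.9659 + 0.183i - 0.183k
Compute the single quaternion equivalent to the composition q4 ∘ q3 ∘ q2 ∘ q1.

q2 · q1 = 0.0816 + 0.4375i + 0.8955j + 0.002k
q3 · q2 · q1 = 0.783 + 0.2406i + 0.4428j + 0.3647k
q4 · q3 · q2 · q1 = 0.779 + 0.4567i + 0.3169j + 0.29k
0.779 + 0.4567i + 0.3169j + 0.29k


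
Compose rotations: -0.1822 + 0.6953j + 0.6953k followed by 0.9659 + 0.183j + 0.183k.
-0.4305 + 0.6382j + 0.6382k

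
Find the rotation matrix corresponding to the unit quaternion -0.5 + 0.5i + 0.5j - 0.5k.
[[0, 0, -1], [1, 0, 0], [0, -1, 0]]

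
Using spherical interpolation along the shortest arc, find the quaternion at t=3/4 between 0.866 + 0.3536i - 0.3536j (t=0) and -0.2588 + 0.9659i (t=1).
0.0788 + 0.9888i - 0.1265j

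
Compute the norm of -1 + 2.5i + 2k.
3.354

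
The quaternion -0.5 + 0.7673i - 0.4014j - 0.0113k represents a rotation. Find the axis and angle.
axis = (0.886, -0.4635, -0.013), θ = 4π/3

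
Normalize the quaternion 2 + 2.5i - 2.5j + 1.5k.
0.4619 + 0.5774i - 0.5774j + 0.3464k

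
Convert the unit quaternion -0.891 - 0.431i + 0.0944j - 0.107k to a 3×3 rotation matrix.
[[0.9593, -0.272, -0.076], [0.1093, 0.6056, -0.7882], [0.2605, 0.7478, 0.6107]]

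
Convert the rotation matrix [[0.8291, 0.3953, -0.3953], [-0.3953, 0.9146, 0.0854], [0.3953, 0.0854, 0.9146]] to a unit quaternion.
0.9563 - 0.2067j - 0.2067k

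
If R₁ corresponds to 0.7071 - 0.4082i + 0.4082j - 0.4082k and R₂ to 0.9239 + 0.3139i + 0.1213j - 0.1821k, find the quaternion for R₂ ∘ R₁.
0.6576 - 0.1304i + 0.6654j - 0.3283k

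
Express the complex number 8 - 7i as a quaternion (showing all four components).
8 - 7i + 0j + 0k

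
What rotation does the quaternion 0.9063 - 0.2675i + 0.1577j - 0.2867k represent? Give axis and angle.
axis = (-0.6329, 0.3731, -0.6784), θ = 50°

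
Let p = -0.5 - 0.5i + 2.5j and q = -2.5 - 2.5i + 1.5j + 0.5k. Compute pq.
-3.75 + 3.75i - 6.75j + 5.25k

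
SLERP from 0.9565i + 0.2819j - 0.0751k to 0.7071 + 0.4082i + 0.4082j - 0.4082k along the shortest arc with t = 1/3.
0.2754 + 0.8626i + 0.3663j - 0.2142k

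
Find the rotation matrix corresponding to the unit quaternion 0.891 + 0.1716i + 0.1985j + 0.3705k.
[[0.6467, -0.5921, 0.4809], [0.7284, 0.6666, -0.1587], [-0.2266, 0.4529, 0.8623]]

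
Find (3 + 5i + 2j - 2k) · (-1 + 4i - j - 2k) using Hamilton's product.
-25 + i - 3j - 17k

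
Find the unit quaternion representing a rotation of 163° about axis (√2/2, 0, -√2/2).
0.1478 + 0.6993i - 0.6993k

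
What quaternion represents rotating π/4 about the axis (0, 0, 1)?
0.9239 + 0.3827k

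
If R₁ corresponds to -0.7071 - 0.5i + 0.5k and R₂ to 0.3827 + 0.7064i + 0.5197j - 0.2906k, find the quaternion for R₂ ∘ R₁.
0.2279 - 0.431i - 0.5754j + 0.6567k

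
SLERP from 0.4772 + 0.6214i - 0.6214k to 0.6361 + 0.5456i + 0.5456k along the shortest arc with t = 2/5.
0.6671 + 0.7251i - 0.1711k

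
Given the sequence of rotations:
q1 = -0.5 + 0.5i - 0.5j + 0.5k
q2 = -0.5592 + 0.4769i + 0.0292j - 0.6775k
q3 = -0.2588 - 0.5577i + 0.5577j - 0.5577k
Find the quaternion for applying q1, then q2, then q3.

q2 · q1 = 0.3945 - 0.8422i - 0.3122j - 0.1939k
q3 · q2 · q1 = -0.5058 - 0.2843i + 0.6624j + 0.474k
-0.5058 - 0.2843i + 0.6624j + 0.474k


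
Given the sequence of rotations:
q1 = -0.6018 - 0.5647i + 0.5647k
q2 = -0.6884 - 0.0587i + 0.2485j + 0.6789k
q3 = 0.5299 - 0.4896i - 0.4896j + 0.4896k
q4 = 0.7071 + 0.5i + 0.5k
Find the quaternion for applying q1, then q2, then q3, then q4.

q2 · q1 = -0.0022 + 0.5644i - 0.4998j - 0.657k
q3 · q2 · q1 = 0.3521 + 0.8665i - 0.3091j + 0.1718k
q4 · q3 · q2 · q1 = -0.2702 + 0.9433i + 0.1288j + 0.143k
-0.2702 + 0.9433i + 0.1288j + 0.143k


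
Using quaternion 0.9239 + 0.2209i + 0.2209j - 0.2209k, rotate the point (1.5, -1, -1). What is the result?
(0.391, -0.765, -1.874)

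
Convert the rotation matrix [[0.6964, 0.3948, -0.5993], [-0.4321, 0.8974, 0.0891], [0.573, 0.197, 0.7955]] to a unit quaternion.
0.9205 + 0.0293i - 0.3184j - 0.2246k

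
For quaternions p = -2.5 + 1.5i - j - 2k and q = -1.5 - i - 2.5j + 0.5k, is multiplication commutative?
No: pq = 3.75 - 5.25i + 9j - 3k ≠ 3.75 + 5.75i + 6.5j + 6.5k = qp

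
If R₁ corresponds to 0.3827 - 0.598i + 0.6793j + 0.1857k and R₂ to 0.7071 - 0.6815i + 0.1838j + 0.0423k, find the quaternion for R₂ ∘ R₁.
-0.2696 - 0.6783i + 0.6519j - 0.2055k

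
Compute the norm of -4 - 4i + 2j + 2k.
√40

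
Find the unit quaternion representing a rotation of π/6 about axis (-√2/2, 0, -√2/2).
0.9659 - 0.183i - 0.183k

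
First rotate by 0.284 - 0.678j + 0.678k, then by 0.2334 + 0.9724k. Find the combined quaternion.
-0.593 + 0.6593i - 0.1582j + 0.4344k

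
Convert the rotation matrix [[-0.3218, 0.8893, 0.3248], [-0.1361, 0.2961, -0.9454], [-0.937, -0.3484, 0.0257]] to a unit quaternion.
0.5 + 0.2985i + 0.6309j - 0.5127k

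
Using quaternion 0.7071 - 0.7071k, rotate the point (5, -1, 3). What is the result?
(-1, -5, 3)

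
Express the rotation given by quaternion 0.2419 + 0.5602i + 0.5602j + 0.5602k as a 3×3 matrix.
[[-0.2553, 0.3566, 0.8987], [0.8987, -0.2553, 0.3566], [0.3566, 0.8987, -0.2553]]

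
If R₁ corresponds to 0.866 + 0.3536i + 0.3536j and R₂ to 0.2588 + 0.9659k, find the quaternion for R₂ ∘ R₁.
0.2241 - 0.25i + 0.4331j + 0.8365k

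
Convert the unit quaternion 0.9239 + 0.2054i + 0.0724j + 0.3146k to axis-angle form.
axis = (0.5368, 0.1892, 0.8222), θ = π/4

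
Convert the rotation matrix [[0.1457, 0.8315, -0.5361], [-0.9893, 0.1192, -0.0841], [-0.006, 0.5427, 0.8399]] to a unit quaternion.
0.7254 + 0.216i - 0.1827j - 0.6275k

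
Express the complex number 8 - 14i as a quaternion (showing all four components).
8 - 14i + 0j + 0k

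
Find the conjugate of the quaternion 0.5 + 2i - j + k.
0.5 - 2i + j - k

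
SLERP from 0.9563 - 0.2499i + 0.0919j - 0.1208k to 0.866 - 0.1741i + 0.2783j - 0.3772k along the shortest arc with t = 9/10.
0.8798 - 0.1827i + 0.2608j - 0.353k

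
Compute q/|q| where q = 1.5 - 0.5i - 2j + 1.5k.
0.5071 - 0.169i - 0.6761j + 0.5071k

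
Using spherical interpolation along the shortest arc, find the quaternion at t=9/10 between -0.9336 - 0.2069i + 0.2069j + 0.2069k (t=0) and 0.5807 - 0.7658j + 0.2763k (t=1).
-0.6422 - 0.0235i + 0.7304j - 0.2315k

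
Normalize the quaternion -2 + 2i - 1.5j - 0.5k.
-0.6172 + 0.6172i - 0.4629j - 0.1543k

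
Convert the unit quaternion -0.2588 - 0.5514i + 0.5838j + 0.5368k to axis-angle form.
axis = (-0.5708, 0.6044, 0.5557), θ = 7π/6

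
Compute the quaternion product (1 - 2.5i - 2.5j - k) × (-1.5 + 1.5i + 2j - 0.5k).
6.75 + 8.5i + 3j - 0.25k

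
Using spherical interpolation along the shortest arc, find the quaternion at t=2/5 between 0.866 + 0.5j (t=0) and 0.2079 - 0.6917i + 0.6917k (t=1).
0.7635 - 0.3711i + 0.3764j + 0.3711k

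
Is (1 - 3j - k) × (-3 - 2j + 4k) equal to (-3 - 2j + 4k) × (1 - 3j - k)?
No: pq = -5 - 14i + 7j + 7k ≠ -5 + 14i + 7j + 7k = qp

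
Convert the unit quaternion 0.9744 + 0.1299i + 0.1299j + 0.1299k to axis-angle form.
axis = (√3/3, √3/3, √3/3), θ = 26°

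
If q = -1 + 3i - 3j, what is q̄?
-1 - 3i + 3j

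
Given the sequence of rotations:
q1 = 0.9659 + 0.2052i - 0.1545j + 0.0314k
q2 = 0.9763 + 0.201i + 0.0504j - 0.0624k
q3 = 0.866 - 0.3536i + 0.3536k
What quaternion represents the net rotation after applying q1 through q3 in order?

q2 · q1 = 0.9115 + 0.3864i - 0.1213j - 0.071k
q3 · q2 · q1 = 0.9511 + 0.0552i + 0.0065j + 0.3037k
0.9511 + 0.0552i + 0.0065j + 0.3037k


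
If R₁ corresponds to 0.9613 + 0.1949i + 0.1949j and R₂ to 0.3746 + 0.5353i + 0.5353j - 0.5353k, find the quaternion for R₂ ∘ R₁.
0.1514 + 0.6919i + 0.4833j - 0.5146k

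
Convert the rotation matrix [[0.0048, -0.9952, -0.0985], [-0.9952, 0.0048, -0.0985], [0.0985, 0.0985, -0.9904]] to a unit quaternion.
-0.0698 - 0.7054i + 0.7054j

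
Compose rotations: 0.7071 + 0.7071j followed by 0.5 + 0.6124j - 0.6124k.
-0.0795 + 0.433i + 0.7866j - 0.433k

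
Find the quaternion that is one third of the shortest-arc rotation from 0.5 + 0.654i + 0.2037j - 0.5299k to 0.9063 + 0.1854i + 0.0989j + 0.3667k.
0.7535 + 0.5744i + 0.1958j - 0.2529k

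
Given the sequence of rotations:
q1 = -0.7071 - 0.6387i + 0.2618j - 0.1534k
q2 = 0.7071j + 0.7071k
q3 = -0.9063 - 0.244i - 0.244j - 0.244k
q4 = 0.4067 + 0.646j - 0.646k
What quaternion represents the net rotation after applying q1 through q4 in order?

q2 · q1 = -0.0766 - 0.2936i - 0.9516j - 0.0484k
q3 · q2 · q1 = -0.2462 + 0.0644i + 0.941j + 0.2231k
q4 · q3 · q2 · q1 = -0.5639 + 0.7782i + 0.1821j + 0.2082k
-0.5639 + 0.7782i + 0.1821j + 0.2082k


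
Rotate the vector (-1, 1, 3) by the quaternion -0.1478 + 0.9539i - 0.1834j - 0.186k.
(-2.17, 0.456, -2.466)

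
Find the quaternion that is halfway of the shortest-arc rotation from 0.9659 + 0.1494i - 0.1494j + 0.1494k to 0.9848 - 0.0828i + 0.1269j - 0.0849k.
0.9988 + 0.0341i - 0.0115j + 0.033k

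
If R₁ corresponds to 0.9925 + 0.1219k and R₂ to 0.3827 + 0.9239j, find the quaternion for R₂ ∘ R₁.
0.3798 + 0.1126i + 0.917j + 0.0467k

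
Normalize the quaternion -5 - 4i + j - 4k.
-0.6565 - 0.5252i + 0.1313j - 0.5252k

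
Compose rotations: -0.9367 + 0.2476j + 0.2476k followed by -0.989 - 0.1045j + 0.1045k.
0.9264 - 0.0517i - 0.147j - 0.3428k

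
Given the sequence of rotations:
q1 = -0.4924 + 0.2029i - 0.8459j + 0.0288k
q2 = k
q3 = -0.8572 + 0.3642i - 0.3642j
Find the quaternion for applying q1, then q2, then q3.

q2 · q1 = -0.0288 + 0.8459i + 0.2029j - 0.4924k
q3 · q2 · q1 = -0.2095 - 0.5563i + 0.0159j + 0.8041k
-0.2095 - 0.5563i + 0.0159j + 0.8041k
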